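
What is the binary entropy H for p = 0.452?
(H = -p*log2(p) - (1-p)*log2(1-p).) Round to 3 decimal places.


H = -0.452*log2(0.452) - 0.548*log2(0.548) = 0.993.

0.993


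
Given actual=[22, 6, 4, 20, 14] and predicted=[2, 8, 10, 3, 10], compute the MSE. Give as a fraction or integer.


MSE = (1/5) * ((22-2)^2=400 + (6-8)^2=4 + (4-10)^2=36 + (20-3)^2=289 + (14-10)^2=16). Sum = 745. MSE = 149.

149


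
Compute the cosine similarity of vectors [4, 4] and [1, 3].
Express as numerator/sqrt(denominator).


dot = 16. |a|^2 = 32, |b|^2 = 10. cos = 16/sqrt(320).

16/sqrt(320)


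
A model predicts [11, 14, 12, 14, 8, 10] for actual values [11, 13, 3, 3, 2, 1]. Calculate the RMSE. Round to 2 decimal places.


MSE = 53.3333. RMSE = sqrt(53.3333) = 7.30.

7.30


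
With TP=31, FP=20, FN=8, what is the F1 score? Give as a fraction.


Precision = 31/51 = 31/51. Recall = 31/39 = 31/39. F1 = 2*P*R/(P+R) = 31/45.

31/45


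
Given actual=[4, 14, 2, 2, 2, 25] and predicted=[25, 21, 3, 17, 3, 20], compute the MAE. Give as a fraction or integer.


MAE = (1/6) * (|4-25|=21 + |14-21|=7 + |2-3|=1 + |2-17|=15 + |2-3|=1 + |25-20|=5). Sum = 50. MAE = 25/3.

25/3


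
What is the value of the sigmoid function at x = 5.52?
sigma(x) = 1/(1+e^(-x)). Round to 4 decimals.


sigma(5.52) = 1/(1+e^(-5.52)) = 1/(1+0.004006) = 1/1.004006 = 0.9960.

0.9960


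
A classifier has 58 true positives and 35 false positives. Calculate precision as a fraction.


Precision = TP / (TP + FP) = 58 / 93 = 58/93.

58/93


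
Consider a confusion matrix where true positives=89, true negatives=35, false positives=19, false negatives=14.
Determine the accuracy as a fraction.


Accuracy = (TP + TN) / (TP + TN + FP + FN) = (89 + 35) / 157 = 124/157.

124/157


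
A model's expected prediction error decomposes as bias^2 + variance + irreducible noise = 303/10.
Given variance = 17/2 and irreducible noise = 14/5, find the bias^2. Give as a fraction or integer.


Total error = bias^2 + variance + irreducible noise. So bias^2 = 303/10 - 17/2 - 14/5 = 19.

19


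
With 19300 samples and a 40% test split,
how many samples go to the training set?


Test set = 19300 * 40% = 7720. Training set = 19300 - 7720 = 11580.

11580


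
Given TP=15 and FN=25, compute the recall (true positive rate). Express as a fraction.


Recall = TP / (TP + FN) = 15 / 40 = 3/8.

3/8


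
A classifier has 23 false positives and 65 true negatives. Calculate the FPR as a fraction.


FPR = FP / (FP + TN) = 23 / 88 = 23/88.

23/88


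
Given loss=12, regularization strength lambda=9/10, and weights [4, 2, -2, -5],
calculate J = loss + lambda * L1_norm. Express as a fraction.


L1 norm = sum(|w|) = 13. J = 12 + 9/10 * 13 = 237/10.

237/10


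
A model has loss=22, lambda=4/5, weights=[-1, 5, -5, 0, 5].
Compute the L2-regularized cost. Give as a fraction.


L2 sq norm = sum(w^2) = 76. J = 22 + 4/5 * 76 = 414/5.

414/5


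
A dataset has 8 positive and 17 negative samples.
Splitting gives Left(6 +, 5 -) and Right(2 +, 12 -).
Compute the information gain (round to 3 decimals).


H(parent) = 0.9044. H(left) = 0.9940, H(right) = 0.5917. Weighted = (11/25)*0.9940 + (14/25)*0.5917 = 0.7687. IG = 0.9044 - 0.7687 = 0.1357, which rounds to 0.136.

0.136


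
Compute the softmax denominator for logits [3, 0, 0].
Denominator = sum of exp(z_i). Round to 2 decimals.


Denom = e^3=20.0855 + e^0=1.0000 + e^0=1.0000. Sum = 22.0855, which rounds to 22.09.

22.09


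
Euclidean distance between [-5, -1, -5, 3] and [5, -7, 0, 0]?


d = sqrt(sum of squared differences). (-5-5)^2=100, (-1--7)^2=36, (-5-0)^2=25, (3-0)^2=9. Sum = 170.

sqrt(170)


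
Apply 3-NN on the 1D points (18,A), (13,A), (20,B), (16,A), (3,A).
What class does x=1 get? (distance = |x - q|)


Distances: |18-1|=17, |13-1|=12, |20-1|=19, |16-1|=15, |3-1|=2. 3 nearest: (3,A), (13,A), (16,A). Counts: {'A': 3}. Majority class: A.

A


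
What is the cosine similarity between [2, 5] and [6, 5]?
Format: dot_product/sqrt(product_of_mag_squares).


dot = 37. |a|^2 = 29, |b|^2 = 61. cos = 37/sqrt(1769).

37/sqrt(1769)


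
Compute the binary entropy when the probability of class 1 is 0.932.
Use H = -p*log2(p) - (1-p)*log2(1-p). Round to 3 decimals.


H = -0.932*log2(0.932) - 0.068*log2(0.068) = 0.358.

0.358


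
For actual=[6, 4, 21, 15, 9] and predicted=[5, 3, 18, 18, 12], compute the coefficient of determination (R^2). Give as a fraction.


Mean(y) = 11. SS_res = 29. SS_tot = 194. R^2 = 1 - 29/(194) = 165/194.

165/194


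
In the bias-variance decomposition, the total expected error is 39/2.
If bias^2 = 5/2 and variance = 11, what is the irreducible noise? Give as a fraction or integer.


Total error = bias^2 + variance + irreducible noise. So irreducible noise = 39/2 - 5/2 - 11 = 6.

6


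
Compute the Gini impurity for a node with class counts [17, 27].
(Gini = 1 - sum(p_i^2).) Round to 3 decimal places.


Total = 44. Proportions: 17/44, 27/44. sum(p_i^2) = 0.5258. Gini = 1 - 0.5258 = 0.4742, which rounds to 0.474.

0.474


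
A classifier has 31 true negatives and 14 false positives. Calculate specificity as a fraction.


Specificity = TN / (TN + FP) = 31 / 45 = 31/45.

31/45


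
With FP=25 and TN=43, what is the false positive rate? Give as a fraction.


FPR = FP / (FP + TN) = 25 / 68 = 25/68.

25/68


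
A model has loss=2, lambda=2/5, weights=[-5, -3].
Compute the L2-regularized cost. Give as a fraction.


L2 sq norm = sum(w^2) = 34. J = 2 + 2/5 * 34 = 78/5.

78/5


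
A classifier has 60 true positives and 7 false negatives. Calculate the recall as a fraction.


Recall = TP / (TP + FN) = 60 / 67 = 60/67.

60/67


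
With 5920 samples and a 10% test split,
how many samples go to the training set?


Test set = 5920 * 10% = 592. Training set = 5920 - 592 = 5328.

5328


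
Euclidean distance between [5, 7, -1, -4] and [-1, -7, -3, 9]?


d = sqrt(sum of squared differences). (5--1)^2=36, (7--7)^2=196, (-1--3)^2=4, (-4-9)^2=169. Sum = 405.

sqrt(405)


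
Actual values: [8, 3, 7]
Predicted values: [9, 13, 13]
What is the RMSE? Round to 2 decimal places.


MSE = 45.6667. RMSE = sqrt(45.6667) = 6.76.

6.76


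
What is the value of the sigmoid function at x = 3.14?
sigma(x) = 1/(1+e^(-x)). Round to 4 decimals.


sigma(3.14) = 1/(1+e^(-3.14)) = 1/(1+0.043283) = 1/1.043283 = 0.9585.

0.9585


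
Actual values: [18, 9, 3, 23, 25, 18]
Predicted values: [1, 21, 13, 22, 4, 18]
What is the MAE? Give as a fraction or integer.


MAE = (1/6) * (|18-1|=17 + |9-21|=12 + |3-13|=10 + |23-22|=1 + |25-4|=21 + |18-18|=0). Sum = 61. MAE = 61/6.

61/6


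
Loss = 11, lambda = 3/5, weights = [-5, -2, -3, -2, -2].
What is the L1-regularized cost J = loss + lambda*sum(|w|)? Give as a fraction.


L1 norm = sum(|w|) = 14. J = 11 + 3/5 * 14 = 97/5.

97/5


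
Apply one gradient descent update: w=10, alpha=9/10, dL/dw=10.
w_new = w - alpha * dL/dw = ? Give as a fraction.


w_new = 10 - 9/10 * 10 = 10 - 9 = 1.

1


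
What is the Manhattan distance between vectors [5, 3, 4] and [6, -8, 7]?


d = sum of absolute differences: |5-6|=1 + |3--8|=11 + |4-7|=3 = 15.

15


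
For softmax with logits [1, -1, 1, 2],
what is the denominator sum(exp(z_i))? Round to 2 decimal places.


Denom = e^1=2.7183 + e^-1=0.3679 + e^1=2.7183 + e^2=7.3891. Sum = 13.1936, which rounds to 13.19.

13.19


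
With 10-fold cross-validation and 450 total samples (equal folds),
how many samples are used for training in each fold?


Each validation fold has 450/10 = 45 samples. Training set = 450 - 45 = 405.

405


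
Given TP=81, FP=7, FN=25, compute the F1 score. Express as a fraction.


Precision = 81/88 = 81/88. Recall = 81/106 = 81/106. F1 = 2*P*R/(P+R) = 81/97.

81/97


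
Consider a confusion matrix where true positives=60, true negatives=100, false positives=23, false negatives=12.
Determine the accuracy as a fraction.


Accuracy = (TP + TN) / (TP + TN + FP + FN) = (60 + 100) / 195 = 32/39.

32/39


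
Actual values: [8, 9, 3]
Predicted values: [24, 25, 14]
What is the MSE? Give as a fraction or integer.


MSE = (1/3) * ((8-24)^2=256 + (9-25)^2=256 + (3-14)^2=121). Sum = 633. MSE = 211.

211


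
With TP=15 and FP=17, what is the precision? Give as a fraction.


Precision = TP / (TP + FP) = 15 / 32 = 15/32.

15/32


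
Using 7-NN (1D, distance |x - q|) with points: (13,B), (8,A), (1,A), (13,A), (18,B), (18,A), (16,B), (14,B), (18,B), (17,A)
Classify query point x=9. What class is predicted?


Distances: |13-9|=4, |8-9|=1, |1-9|=8, |13-9|=4, |18-9|=9, |18-9|=9, |16-9|=7, |14-9|=5, |18-9|=9, |17-9|=8. 7 nearest: (8,A), (13,A), (13,B), (14,B), (16,B), (1,A), (17,A). Counts: {'A': 4, 'B': 3}. Majority class: A.

A


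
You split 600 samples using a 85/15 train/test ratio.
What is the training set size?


Test set = 600 * 15% = 90. Training set = 600 - 90 = 510.

510


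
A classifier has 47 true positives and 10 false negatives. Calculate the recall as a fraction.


Recall = TP / (TP + FN) = 47 / 57 = 47/57.

47/57


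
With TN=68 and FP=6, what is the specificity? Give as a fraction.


Specificity = TN / (TN + FP) = 68 / 74 = 34/37.

34/37


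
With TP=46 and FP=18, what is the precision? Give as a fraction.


Precision = TP / (TP + FP) = 46 / 64 = 23/32.

23/32


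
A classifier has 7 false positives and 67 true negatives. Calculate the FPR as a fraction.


FPR = FP / (FP + TN) = 7 / 74 = 7/74.

7/74


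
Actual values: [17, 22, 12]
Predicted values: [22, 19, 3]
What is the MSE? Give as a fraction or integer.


MSE = (1/3) * ((17-22)^2=25 + (22-19)^2=9 + (12-3)^2=81). Sum = 115. MSE = 115/3.

115/3


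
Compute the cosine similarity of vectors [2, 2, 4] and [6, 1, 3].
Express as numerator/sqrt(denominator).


dot = 26. |a|^2 = 24, |b|^2 = 46. cos = 26/sqrt(1104).

26/sqrt(1104)


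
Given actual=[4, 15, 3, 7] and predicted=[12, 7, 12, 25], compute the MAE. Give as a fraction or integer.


MAE = (1/4) * (|4-12|=8 + |15-7|=8 + |3-12|=9 + |7-25|=18). Sum = 43. MAE = 43/4.

43/4


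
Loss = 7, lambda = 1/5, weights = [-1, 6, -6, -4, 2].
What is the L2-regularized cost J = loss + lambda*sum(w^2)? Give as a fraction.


L2 sq norm = sum(w^2) = 93. J = 7 + 1/5 * 93 = 128/5.

128/5


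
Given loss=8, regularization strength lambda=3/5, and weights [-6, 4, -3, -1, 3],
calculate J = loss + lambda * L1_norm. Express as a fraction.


L1 norm = sum(|w|) = 17. J = 8 + 3/5 * 17 = 91/5.

91/5


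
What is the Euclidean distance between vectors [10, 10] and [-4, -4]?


d = sqrt(sum of squared differences). (10--4)^2=196, (10--4)^2=196. Sum = 392.

sqrt(392)


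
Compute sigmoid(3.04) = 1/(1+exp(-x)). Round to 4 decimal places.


sigma(3.04) = 1/(1+e^(-3.04)) = 1/(1+0.047835) = 1/1.047835 = 0.9543.

0.9543


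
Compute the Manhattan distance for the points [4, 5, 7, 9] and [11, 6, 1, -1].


d = sum of absolute differences: |4-11|=7 + |5-6|=1 + |7-1|=6 + |9--1|=10 = 24.

24


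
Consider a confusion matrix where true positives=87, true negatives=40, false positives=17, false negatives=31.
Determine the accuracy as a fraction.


Accuracy = (TP + TN) / (TP + TN + FP + FN) = (87 + 40) / 175 = 127/175.

127/175


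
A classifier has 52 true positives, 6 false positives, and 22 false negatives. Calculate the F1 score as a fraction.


Precision = 52/58 = 26/29. Recall = 52/74 = 26/37. F1 = 2*P*R/(P+R) = 26/33.

26/33


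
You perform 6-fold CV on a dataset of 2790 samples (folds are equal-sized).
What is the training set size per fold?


Each validation fold has 2790/6 = 465 samples. Training set = 2790 - 465 = 2325.

2325


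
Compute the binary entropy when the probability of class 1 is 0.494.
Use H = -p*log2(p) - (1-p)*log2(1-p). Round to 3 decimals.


H = -0.494*log2(0.494) - 0.506*log2(0.506) = 1.000.

1.000


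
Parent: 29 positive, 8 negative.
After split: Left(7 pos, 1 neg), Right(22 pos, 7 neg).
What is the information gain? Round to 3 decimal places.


H(parent) = 0.7532. H(left) = 0.5436, H(right) = 0.7973. Weighted = (8/37)*0.5436 + (29/37)*0.7973 = 0.7424. IG = 0.7532 - 0.7424 = 0.0108, which rounds to 0.011.

0.011


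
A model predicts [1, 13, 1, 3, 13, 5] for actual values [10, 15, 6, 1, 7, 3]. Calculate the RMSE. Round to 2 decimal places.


MSE = 25.6667. RMSE = sqrt(25.6667) = 5.07.

5.07


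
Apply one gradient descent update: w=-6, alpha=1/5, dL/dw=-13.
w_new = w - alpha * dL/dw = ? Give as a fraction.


w_new = -6 - 1/5 * -13 = -6 - -13/5 = -17/5.

-17/5


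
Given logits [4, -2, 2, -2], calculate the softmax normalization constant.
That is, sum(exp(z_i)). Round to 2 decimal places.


Denom = e^4=54.5982 + e^-2=0.1353 + e^2=7.3891 + e^-2=0.1353. Sum = 62.2579, which rounds to 62.26.

62.26


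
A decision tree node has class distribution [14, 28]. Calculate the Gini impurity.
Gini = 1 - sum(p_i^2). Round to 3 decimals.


Total = 42. Proportions: 14/42, 28/42. sum(p_i^2) = 0.5556. Gini = 1 - 0.5556 = 0.4444, which rounds to 0.444.

0.444


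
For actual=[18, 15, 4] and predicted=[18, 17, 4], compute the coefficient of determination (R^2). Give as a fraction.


Mean(y) = 37/3. SS_res = 4. SS_tot = 326/3. R^2 = 1 - 4/(326/3) = 157/163.

157/163


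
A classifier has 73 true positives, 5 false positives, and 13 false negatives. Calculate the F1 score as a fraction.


Precision = 73/78 = 73/78. Recall = 73/86 = 73/86. F1 = 2*P*R/(P+R) = 73/82.

73/82


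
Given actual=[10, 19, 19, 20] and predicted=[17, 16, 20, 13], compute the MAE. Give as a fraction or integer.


MAE = (1/4) * (|10-17|=7 + |19-16|=3 + |19-20|=1 + |20-13|=7). Sum = 18. MAE = 9/2.

9/2


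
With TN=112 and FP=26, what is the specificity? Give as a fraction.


Specificity = TN / (TN + FP) = 112 / 138 = 56/69.

56/69


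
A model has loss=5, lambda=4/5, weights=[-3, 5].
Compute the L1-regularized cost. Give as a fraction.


L1 norm = sum(|w|) = 8. J = 5 + 4/5 * 8 = 57/5.

57/5


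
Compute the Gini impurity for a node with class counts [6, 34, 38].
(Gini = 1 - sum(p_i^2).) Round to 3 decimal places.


Total = 78. Proportions: 6/78, 34/78, 38/78. sum(p_i^2) = 0.4333. Gini = 1 - 0.4333 = 0.5667, which rounds to 0.567.

0.567


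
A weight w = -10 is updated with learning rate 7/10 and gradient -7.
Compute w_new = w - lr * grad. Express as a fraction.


w_new = -10 - 7/10 * -7 = -10 - -49/10 = -51/10.

-51/10


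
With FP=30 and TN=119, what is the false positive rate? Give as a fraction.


FPR = FP / (FP + TN) = 30 / 149 = 30/149.

30/149


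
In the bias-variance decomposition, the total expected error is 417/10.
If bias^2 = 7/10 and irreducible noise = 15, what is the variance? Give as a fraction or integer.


Total error = bias^2 + variance + irreducible noise. So variance = 417/10 - 7/10 - 15 = 26.

26


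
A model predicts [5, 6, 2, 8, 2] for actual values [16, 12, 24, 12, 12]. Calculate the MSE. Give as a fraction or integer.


MSE = (1/5) * ((16-5)^2=121 + (12-6)^2=36 + (24-2)^2=484 + (12-8)^2=16 + (12-2)^2=100). Sum = 757. MSE = 757/5.

757/5


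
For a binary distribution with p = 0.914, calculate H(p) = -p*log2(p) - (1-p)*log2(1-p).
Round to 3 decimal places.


H = -0.914*log2(0.914) - 0.086*log2(0.086) = 0.423.

0.423


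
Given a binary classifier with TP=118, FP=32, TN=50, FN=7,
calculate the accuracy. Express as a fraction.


Accuracy = (TP + TN) / (TP + TN + FP + FN) = (118 + 50) / 207 = 56/69.

56/69


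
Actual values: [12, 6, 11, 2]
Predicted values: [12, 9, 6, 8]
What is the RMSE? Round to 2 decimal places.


MSE = 17.5000. RMSE = sqrt(17.5000) = 4.18.

4.18


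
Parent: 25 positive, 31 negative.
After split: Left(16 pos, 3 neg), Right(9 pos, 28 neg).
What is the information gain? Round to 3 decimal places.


H(parent) = 0.9917. H(left) = 0.6292, H(right) = 0.8004. Weighted = (19/56)*0.6292 + (37/56)*0.8004 = 0.7423. IG = 0.9917 - 0.7423 = 0.2494, which rounds to 0.249.

0.249


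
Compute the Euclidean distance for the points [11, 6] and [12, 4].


d = sqrt(sum of squared differences). (11-12)^2=1, (6-4)^2=4. Sum = 5.

sqrt(5)


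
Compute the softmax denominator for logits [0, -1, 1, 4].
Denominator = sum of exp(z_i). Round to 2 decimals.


Denom = e^0=1.0000 + e^-1=0.3679 + e^1=2.7183 + e^4=54.5982. Sum = 58.6844, which rounds to 58.68.

58.68


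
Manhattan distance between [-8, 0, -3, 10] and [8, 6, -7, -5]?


d = sum of absolute differences: |-8-8|=16 + |0-6|=6 + |-3--7|=4 + |10--5|=15 = 41.

41


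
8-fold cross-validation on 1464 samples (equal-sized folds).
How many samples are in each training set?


Each validation fold has 1464/8 = 183 samples. Training set = 1464 - 183 = 1281.

1281


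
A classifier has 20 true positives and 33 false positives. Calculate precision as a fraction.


Precision = TP / (TP + FP) = 20 / 53 = 20/53.

20/53


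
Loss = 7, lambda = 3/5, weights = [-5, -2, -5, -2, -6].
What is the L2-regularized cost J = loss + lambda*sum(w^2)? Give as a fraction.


L2 sq norm = sum(w^2) = 94. J = 7 + 3/5 * 94 = 317/5.

317/5


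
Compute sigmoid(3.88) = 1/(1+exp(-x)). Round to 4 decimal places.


sigma(3.88) = 1/(1+e^(-3.88)) = 1/(1+0.020651) = 1/1.020651 = 0.9798.

0.9798


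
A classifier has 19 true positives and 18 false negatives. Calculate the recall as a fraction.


Recall = TP / (TP + FN) = 19 / 37 = 19/37.

19/37


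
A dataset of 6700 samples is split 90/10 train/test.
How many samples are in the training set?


Test set = 6700 * 10% = 670. Training set = 6700 - 670 = 6030.

6030


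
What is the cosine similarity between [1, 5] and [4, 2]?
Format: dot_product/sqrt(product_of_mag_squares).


dot = 14. |a|^2 = 26, |b|^2 = 20. cos = 14/sqrt(520).

14/sqrt(520)


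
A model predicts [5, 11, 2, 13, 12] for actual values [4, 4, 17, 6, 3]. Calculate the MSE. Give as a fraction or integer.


MSE = (1/5) * ((4-5)^2=1 + (4-11)^2=49 + (17-2)^2=225 + (6-13)^2=49 + (3-12)^2=81). Sum = 405. MSE = 81.

81


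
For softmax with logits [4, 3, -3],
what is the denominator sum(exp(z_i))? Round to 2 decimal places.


Denom = e^4=54.5982 + e^3=20.0855 + e^-3=0.0498. Sum = 74.7335, which rounds to 74.73.

74.73


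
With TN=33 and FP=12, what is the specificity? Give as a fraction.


Specificity = TN / (TN + FP) = 33 / 45 = 11/15.

11/15


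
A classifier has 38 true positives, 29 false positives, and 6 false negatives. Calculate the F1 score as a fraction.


Precision = 38/67 = 38/67. Recall = 38/44 = 19/22. F1 = 2*P*R/(P+R) = 76/111.

76/111


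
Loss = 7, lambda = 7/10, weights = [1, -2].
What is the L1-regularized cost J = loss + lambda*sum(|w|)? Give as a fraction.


L1 norm = sum(|w|) = 3. J = 7 + 7/10 * 3 = 91/10.

91/10


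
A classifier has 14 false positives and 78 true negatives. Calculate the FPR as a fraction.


FPR = FP / (FP + TN) = 14 / 92 = 7/46.

7/46


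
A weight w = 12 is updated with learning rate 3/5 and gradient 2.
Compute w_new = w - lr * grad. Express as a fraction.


w_new = 12 - 3/5 * 2 = 12 - 6/5 = 54/5.

54/5


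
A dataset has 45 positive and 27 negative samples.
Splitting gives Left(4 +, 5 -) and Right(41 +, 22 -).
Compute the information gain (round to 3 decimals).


H(parent) = 0.9544. H(left) = 0.9911, H(right) = 0.9334. Weighted = (9/72)*0.9911 + (63/72)*0.9334 = 0.9406. IG = 0.9544 - 0.9406 = 0.0138, which rounds to 0.014.

0.014


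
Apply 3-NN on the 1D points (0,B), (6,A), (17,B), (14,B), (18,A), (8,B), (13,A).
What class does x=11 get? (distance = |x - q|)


Distances: |0-11|=11, |6-11|=5, |17-11|=6, |14-11|=3, |18-11|=7, |8-11|=3, |13-11|=2. 3 nearest: (13,A), (14,B), (8,B). Counts: {'A': 1, 'B': 2}. Majority class: B.

B


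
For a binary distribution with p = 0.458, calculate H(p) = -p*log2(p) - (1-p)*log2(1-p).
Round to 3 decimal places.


H = -0.458*log2(0.458) - 0.542*log2(0.542) = 0.995.

0.995


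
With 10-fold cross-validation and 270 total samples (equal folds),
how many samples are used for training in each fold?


Each validation fold has 270/10 = 27 samples. Training set = 270 - 27 = 243.

243


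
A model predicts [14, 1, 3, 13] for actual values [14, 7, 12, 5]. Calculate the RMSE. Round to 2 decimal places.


MSE = 45.2500. RMSE = sqrt(45.2500) = 6.73.

6.73


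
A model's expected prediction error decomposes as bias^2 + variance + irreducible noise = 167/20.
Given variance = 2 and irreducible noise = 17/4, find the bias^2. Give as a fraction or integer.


Total error = bias^2 + variance + irreducible noise. So bias^2 = 167/20 - 2 - 17/4 = 21/10.

21/10


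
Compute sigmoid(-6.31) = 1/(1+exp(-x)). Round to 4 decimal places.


sigma(-6.31) = 1/(1+e^(6.31)) = 1/(1+550.044949) = 1/551.044949 = 0.0018.

0.0018


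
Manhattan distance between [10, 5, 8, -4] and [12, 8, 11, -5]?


d = sum of absolute differences: |10-12|=2 + |5-8|=3 + |8-11|=3 + |-4--5|=1 = 9.

9


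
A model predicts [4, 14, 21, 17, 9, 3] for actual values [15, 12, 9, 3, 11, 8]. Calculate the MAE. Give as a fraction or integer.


MAE = (1/6) * (|15-4|=11 + |12-14|=2 + |9-21|=12 + |3-17|=14 + |11-9|=2 + |8-3|=5). Sum = 46. MAE = 23/3.

23/3


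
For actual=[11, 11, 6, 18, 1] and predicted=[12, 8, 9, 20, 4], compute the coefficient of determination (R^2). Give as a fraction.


Mean(y) = 47/5. SS_res = 32. SS_tot = 806/5. R^2 = 1 - 32/(806/5) = 323/403.

323/403


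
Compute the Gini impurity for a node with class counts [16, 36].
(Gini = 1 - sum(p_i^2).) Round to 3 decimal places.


Total = 52. Proportions: 16/52, 36/52. sum(p_i^2) = 0.5740. Gini = 1 - 0.5740 = 0.4260, which rounds to 0.426.

0.426


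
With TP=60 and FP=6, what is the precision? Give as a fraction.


Precision = TP / (TP + FP) = 60 / 66 = 10/11.

10/11


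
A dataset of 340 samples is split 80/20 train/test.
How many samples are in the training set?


Test set = 340 * 20% = 68. Training set = 340 - 68 = 272.

272


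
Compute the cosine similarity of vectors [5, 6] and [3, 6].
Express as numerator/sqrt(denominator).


dot = 51. |a|^2 = 61, |b|^2 = 45. cos = 51/sqrt(2745).

51/sqrt(2745)


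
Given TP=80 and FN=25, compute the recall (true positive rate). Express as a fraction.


Recall = TP / (TP + FN) = 80 / 105 = 16/21.

16/21


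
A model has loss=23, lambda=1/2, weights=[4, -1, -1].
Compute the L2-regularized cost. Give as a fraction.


L2 sq norm = sum(w^2) = 18. J = 23 + 1/2 * 18 = 32.

32


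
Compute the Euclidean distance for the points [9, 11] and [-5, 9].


d = sqrt(sum of squared differences). (9--5)^2=196, (11-9)^2=4. Sum = 200.

sqrt(200)


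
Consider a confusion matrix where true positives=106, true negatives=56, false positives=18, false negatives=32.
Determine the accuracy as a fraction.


Accuracy = (TP + TN) / (TP + TN + FP + FN) = (106 + 56) / 212 = 81/106.

81/106


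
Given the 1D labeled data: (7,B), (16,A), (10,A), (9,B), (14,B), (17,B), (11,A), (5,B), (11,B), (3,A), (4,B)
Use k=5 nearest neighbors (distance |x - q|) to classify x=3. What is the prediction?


Distances: |7-3|=4, |16-3|=13, |10-3|=7, |9-3|=6, |14-3|=11, |17-3|=14, |11-3|=8, |5-3|=2, |11-3|=8, |3-3|=0, |4-3|=1. 5 nearest: (3,A), (4,B), (5,B), (7,B), (9,B). Counts: {'A': 1, 'B': 4}. Majority class: B.

B


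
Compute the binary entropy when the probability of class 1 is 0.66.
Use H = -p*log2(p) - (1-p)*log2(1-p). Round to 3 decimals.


H = -0.66*log2(0.66) - 0.34*log2(0.34) = 0.925.

0.925


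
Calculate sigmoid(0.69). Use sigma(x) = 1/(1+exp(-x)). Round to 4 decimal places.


sigma(0.69) = 1/(1+e^(-0.69)) = 1/(1+0.501576) = 1/1.501576 = 0.6660.

0.6660


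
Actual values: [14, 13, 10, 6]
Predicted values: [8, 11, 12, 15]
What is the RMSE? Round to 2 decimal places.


MSE = 31.2500. RMSE = sqrt(31.2500) = 5.59.

5.59


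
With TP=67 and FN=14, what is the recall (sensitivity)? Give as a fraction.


Recall = TP / (TP + FN) = 67 / 81 = 67/81.

67/81


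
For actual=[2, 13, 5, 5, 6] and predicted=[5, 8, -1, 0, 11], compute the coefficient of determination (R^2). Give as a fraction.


Mean(y) = 31/5. SS_res = 120. SS_tot = 334/5. R^2 = 1 - 120/(334/5) = -133/167.

-133/167


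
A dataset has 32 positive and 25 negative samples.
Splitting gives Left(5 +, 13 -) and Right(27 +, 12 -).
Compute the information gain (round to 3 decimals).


H(parent) = 0.9891. H(left) = 0.8524, H(right) = 0.8905. Weighted = (18/57)*0.8524 + (39/57)*0.8905 = 0.8785. IG = 0.9891 - 0.8785 = 0.1106, which rounds to 0.111.

0.111


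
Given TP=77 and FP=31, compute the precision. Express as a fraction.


Precision = TP / (TP + FP) = 77 / 108 = 77/108.

77/108


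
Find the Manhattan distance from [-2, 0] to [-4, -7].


d = sum of absolute differences: |-2--4|=2 + |0--7|=7 = 9.

9


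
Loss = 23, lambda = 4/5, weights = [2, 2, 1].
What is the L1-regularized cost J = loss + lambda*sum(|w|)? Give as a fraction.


L1 norm = sum(|w|) = 5. J = 23 + 4/5 * 5 = 27.

27


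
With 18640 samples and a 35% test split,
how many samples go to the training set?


Test set = 18640 * 35% = 6524. Training set = 18640 - 6524 = 12116.

12116


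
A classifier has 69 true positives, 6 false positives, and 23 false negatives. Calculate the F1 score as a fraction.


Precision = 69/75 = 23/25. Recall = 69/92 = 3/4. F1 = 2*P*R/(P+R) = 138/167.

138/167


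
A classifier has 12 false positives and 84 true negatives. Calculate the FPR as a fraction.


FPR = FP / (FP + TN) = 12 / 96 = 1/8.

1/8


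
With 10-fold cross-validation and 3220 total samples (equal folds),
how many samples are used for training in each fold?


Each validation fold has 3220/10 = 322 samples. Training set = 3220 - 322 = 2898.

2898


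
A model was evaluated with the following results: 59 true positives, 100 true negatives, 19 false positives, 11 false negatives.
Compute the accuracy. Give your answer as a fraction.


Accuracy = (TP + TN) / (TP + TN + FP + FN) = (59 + 100) / 189 = 53/63.

53/63


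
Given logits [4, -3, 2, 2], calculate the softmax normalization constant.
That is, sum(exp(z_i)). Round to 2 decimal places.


Denom = e^4=54.5982 + e^-3=0.0498 + e^2=7.3891 + e^2=7.3891. Sum = 69.4262, which rounds to 69.43.

69.43


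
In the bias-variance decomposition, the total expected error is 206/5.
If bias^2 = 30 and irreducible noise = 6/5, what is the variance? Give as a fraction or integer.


Total error = bias^2 + variance + irreducible noise. So variance = 206/5 - 30 - 6/5 = 10.

10


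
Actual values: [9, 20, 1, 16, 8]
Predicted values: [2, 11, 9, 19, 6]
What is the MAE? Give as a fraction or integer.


MAE = (1/5) * (|9-2|=7 + |20-11|=9 + |1-9|=8 + |16-19|=3 + |8-6|=2). Sum = 29. MAE = 29/5.

29/5


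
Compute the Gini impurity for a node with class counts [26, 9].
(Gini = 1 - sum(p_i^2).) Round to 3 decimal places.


Total = 35. Proportions: 26/35, 9/35. sum(p_i^2) = 0.6180. Gini = 1 - 0.6180 = 0.3820, which rounds to 0.382.

0.382


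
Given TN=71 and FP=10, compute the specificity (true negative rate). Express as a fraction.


Specificity = TN / (TN + FP) = 71 / 81 = 71/81.

71/81


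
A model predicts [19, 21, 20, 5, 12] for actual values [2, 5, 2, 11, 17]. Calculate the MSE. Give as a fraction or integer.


MSE = (1/5) * ((2-19)^2=289 + (5-21)^2=256 + (2-20)^2=324 + (11-5)^2=36 + (17-12)^2=25). Sum = 930. MSE = 186.

186


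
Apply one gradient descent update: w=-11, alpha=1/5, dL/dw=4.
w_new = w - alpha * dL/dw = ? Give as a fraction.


w_new = -11 - 1/5 * 4 = -11 - 4/5 = -59/5.

-59/5


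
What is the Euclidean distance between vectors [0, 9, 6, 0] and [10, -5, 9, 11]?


d = sqrt(sum of squared differences). (0-10)^2=100, (9--5)^2=196, (6-9)^2=9, (0-11)^2=121. Sum = 426.

sqrt(426)


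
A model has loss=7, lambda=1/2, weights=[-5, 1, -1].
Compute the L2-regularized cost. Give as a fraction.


L2 sq norm = sum(w^2) = 27. J = 7 + 1/2 * 27 = 41/2.

41/2


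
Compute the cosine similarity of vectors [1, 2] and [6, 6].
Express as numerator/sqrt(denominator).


dot = 18. |a|^2 = 5, |b|^2 = 72. cos = 18/sqrt(360).

18/sqrt(360)


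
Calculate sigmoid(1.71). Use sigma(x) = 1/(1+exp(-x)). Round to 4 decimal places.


sigma(1.71) = 1/(1+e^(-1.71)) = 1/(1+0.180866) = 1/1.180866 = 0.8468.

0.8468


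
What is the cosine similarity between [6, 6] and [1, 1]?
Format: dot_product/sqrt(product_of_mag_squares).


dot = 12. |a|^2 = 72, |b|^2 = 2. cos = 12/sqrt(144).

12/sqrt(144)


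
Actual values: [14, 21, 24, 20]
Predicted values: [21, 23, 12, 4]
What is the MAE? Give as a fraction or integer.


MAE = (1/4) * (|14-21|=7 + |21-23|=2 + |24-12|=12 + |20-4|=16). Sum = 37. MAE = 37/4.

37/4


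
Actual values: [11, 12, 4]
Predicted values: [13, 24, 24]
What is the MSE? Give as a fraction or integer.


MSE = (1/3) * ((11-13)^2=4 + (12-24)^2=144 + (4-24)^2=400). Sum = 548. MSE = 548/3.

548/3


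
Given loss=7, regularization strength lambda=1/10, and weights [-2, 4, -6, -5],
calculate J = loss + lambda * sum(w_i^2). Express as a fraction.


L2 sq norm = sum(w^2) = 81. J = 7 + 1/10 * 81 = 151/10.

151/10


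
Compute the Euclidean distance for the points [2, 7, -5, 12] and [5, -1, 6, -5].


d = sqrt(sum of squared differences). (2-5)^2=9, (7--1)^2=64, (-5-6)^2=121, (12--5)^2=289. Sum = 483.

sqrt(483)


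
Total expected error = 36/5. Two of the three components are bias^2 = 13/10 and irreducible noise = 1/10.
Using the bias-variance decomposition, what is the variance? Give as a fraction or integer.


Total error = bias^2 + variance + irreducible noise. So variance = 36/5 - 13/10 - 1/10 = 29/5.

29/5


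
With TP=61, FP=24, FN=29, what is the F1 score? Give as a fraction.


Precision = 61/85 = 61/85. Recall = 61/90 = 61/90. F1 = 2*P*R/(P+R) = 122/175.

122/175


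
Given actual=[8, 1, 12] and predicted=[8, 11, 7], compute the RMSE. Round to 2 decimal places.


MSE = 41.6667. RMSE = sqrt(41.6667) = 6.45.

6.45


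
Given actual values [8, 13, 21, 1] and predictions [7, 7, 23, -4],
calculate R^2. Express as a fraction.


Mean(y) = 43/4. SS_res = 66. SS_tot = 851/4. R^2 = 1 - 66/(851/4) = 587/851.

587/851


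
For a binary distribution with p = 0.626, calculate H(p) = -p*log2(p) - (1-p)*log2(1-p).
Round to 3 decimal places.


H = -0.626*log2(0.626) - 0.374*log2(0.374) = 0.954.

0.954


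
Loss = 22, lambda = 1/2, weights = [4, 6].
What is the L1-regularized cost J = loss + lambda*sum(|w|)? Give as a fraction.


L1 norm = sum(|w|) = 10. J = 22 + 1/2 * 10 = 27.

27


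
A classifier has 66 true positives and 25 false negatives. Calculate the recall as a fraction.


Recall = TP / (TP + FN) = 66 / 91 = 66/91.

66/91


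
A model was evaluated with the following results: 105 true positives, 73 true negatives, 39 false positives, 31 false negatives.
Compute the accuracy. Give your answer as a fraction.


Accuracy = (TP + TN) / (TP + TN + FP + FN) = (105 + 73) / 248 = 89/124.

89/124


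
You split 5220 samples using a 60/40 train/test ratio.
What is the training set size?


Test set = 5220 * 40% = 2088. Training set = 5220 - 2088 = 3132.

3132


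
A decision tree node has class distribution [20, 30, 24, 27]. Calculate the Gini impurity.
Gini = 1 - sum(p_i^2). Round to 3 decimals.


Total = 101. Proportions: 20/101, 30/101, 24/101, 27/101. sum(p_i^2) = 0.2554. Gini = 1 - 0.2554 = 0.7446, which rounds to 0.745.

0.745


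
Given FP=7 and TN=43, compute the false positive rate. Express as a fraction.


FPR = FP / (FP + TN) = 7 / 50 = 7/50.

7/50


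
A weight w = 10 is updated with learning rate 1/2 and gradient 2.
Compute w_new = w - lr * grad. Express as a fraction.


w_new = 10 - 1/2 * 2 = 10 - 1 = 9.

9


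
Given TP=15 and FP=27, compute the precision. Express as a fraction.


Precision = TP / (TP + FP) = 15 / 42 = 5/14.

5/14


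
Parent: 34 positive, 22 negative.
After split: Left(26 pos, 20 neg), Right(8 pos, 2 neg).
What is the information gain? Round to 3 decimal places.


H(parent) = 0.9666. H(left) = 0.9877, H(right) = 0.7219. Weighted = (46/56)*0.9877 + (10/56)*0.7219 = 0.9402. IG = 0.9666 - 0.9402 = 0.0264, which rounds to 0.026.

0.026


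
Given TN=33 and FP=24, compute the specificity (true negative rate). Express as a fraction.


Specificity = TN / (TN + FP) = 33 / 57 = 11/19.

11/19


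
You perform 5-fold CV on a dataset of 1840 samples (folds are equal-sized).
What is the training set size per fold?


Each validation fold has 1840/5 = 368 samples. Training set = 1840 - 368 = 1472.

1472


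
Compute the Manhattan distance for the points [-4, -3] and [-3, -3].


d = sum of absolute differences: |-4--3|=1 + |-3--3|=0 = 1.

1


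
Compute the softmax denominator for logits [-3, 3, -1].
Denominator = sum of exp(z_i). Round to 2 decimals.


Denom = e^-3=0.0498 + e^3=20.0855 + e^-1=0.3679. Sum = 20.5032, which rounds to 20.50.

20.50


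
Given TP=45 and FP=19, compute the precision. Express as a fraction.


Precision = TP / (TP + FP) = 45 / 64 = 45/64.

45/64


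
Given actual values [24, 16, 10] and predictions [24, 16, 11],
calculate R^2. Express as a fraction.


Mean(y) = 50/3. SS_res = 1. SS_tot = 296/3. R^2 = 1 - 1/(296/3) = 293/296.

293/296


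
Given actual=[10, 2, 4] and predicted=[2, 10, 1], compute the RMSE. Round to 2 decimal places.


MSE = 45.6667. RMSE = sqrt(45.6667) = 6.76.

6.76


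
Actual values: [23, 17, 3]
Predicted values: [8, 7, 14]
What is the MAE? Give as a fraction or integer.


MAE = (1/3) * (|23-8|=15 + |17-7|=10 + |3-14|=11). Sum = 36. MAE = 12.

12


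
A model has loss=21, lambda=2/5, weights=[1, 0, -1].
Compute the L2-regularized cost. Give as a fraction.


L2 sq norm = sum(w^2) = 2. J = 21 + 2/5 * 2 = 109/5.

109/5


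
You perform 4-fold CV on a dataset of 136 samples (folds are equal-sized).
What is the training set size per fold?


Each validation fold has 136/4 = 34 samples. Training set = 136 - 34 = 102.

102


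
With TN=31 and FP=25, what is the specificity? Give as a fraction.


Specificity = TN / (TN + FP) = 31 / 56 = 31/56.

31/56


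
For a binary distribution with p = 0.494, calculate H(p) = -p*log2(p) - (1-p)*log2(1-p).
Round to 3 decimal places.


H = -0.494*log2(0.494) - 0.506*log2(0.506) = 1.000.

1.000


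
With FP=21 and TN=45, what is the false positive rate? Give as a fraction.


FPR = FP / (FP + TN) = 21 / 66 = 7/22.

7/22


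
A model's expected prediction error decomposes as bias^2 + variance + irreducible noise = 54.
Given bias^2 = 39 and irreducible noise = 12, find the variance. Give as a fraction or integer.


Total error = bias^2 + variance + irreducible noise. So variance = 54 - 39 - 12 = 3.

3


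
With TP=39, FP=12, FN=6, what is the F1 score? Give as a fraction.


Precision = 39/51 = 13/17. Recall = 39/45 = 13/15. F1 = 2*P*R/(P+R) = 13/16.

13/16


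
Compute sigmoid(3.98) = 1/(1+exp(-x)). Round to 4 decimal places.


sigma(3.98) = 1/(1+e^(-3.98)) = 1/(1+0.018686) = 1/1.018686 = 0.9817.

0.9817


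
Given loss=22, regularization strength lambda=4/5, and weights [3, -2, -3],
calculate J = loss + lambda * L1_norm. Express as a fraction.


L1 norm = sum(|w|) = 8. J = 22 + 4/5 * 8 = 142/5.

142/5


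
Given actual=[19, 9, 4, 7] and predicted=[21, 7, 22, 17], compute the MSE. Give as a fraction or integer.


MSE = (1/4) * ((19-21)^2=4 + (9-7)^2=4 + (4-22)^2=324 + (7-17)^2=100). Sum = 432. MSE = 108.

108


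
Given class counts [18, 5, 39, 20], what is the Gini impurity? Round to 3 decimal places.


Total = 82. Proportions: 18/82, 5/82, 39/82, 20/82. sum(p_i^2) = 0.3376. Gini = 1 - 0.3376 = 0.6624, which rounds to 0.662.

0.662


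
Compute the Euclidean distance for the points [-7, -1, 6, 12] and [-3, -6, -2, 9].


d = sqrt(sum of squared differences). (-7--3)^2=16, (-1--6)^2=25, (6--2)^2=64, (12-9)^2=9. Sum = 114.

sqrt(114)


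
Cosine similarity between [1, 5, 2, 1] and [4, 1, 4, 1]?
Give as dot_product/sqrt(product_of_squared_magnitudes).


dot = 18. |a|^2 = 31, |b|^2 = 34. cos = 18/sqrt(1054).

18/sqrt(1054)


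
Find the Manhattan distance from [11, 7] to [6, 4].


d = sum of absolute differences: |11-6|=5 + |7-4|=3 = 8.

8


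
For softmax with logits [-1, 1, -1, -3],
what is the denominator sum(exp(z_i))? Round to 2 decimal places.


Denom = e^-1=0.3679 + e^1=2.7183 + e^-1=0.3679 + e^-3=0.0498. Sum = 3.5039, which rounds to 3.50.

3.50


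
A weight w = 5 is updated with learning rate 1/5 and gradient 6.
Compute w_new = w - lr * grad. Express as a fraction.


w_new = 5 - 1/5 * 6 = 5 - 6/5 = 19/5.

19/5


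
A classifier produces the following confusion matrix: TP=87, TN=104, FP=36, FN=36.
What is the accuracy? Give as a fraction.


Accuracy = (TP + TN) / (TP + TN + FP + FN) = (87 + 104) / 263 = 191/263.

191/263


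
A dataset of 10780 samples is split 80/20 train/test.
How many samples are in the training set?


Test set = 10780 * 20% = 2156. Training set = 10780 - 2156 = 8624.

8624


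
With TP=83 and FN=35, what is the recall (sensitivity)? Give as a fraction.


Recall = TP / (TP + FN) = 83 / 118 = 83/118.

83/118


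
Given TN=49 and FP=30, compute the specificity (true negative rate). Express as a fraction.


Specificity = TN / (TN + FP) = 49 / 79 = 49/79.

49/79


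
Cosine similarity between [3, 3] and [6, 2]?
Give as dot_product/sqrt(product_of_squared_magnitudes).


dot = 24. |a|^2 = 18, |b|^2 = 40. cos = 24/sqrt(720).

24/sqrt(720)


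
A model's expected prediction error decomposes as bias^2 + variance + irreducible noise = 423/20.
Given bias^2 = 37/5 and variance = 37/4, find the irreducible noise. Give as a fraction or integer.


Total error = bias^2 + variance + irreducible noise. So irreducible noise = 423/20 - 37/5 - 37/4 = 9/2.

9/2


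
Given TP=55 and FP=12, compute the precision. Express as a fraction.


Precision = TP / (TP + FP) = 55 / 67 = 55/67.

55/67


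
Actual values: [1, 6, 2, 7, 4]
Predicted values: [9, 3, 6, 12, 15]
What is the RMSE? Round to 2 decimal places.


MSE = 47.0000. RMSE = sqrt(47.0000) = 6.86.

6.86


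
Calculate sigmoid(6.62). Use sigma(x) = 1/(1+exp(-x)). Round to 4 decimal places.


sigma(6.62) = 1/(1+e^(-6.62)) = 1/(1+0.001333) = 1/1.001333 = 0.9987.

0.9987


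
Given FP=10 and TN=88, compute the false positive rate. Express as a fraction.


FPR = FP / (FP + TN) = 10 / 98 = 5/49.

5/49


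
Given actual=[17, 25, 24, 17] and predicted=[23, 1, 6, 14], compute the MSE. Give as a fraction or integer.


MSE = (1/4) * ((17-23)^2=36 + (25-1)^2=576 + (24-6)^2=324 + (17-14)^2=9). Sum = 945. MSE = 945/4.

945/4


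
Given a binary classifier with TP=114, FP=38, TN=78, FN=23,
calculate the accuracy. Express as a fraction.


Accuracy = (TP + TN) / (TP + TN + FP + FN) = (114 + 78) / 253 = 192/253.

192/253


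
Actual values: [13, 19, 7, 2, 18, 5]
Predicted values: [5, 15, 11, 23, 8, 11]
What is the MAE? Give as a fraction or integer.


MAE = (1/6) * (|13-5|=8 + |19-15|=4 + |7-11|=4 + |2-23|=21 + |18-8|=10 + |5-11|=6). Sum = 53. MAE = 53/6.

53/6


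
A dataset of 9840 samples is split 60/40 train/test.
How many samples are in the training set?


Test set = 9840 * 40% = 3936. Training set = 9840 - 3936 = 5904.

5904
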